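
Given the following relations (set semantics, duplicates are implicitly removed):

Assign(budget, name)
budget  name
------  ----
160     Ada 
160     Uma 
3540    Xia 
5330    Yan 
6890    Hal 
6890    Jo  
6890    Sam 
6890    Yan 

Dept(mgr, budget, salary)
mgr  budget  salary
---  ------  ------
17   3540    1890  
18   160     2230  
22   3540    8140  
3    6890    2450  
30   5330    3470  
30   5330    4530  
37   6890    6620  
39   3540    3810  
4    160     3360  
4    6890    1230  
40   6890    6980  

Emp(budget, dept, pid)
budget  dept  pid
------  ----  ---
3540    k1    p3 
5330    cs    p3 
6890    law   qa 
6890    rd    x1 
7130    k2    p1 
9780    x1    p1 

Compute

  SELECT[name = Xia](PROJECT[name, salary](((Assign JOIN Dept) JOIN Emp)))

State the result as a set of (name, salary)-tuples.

Natural join on budget: {(160, Ada, 18, 2230), (160, Ada, 4, 3360), (160, Uma, 18, 2230), (160, Uma, 4, 3360), (3540, Xia, 17, 1890), (3540, Xia, 22, 8140), (3540, Xia, 39, 3810), (5330, Yan, 30, 3470), (5330, Yan, 30, 4530), (6890, Hal, 3, 2450), (6890, Hal, 37, 6620), (6890, Hal, 4, 1230), (6890, Hal, 40, 6980), (6890, Jo, 3, 2450), (6890, Jo, 37, 6620), (6890, Jo, 4, 1230), (6890, Jo, 40, 6980), (6890, Sam, 3, 2450), (6890, Sam, 37, 6620), (6890, Sam, 4, 1230), (6890, Sam, 40, 6980), (6890, Yan, 3, 2450), (6890, Yan, 37, 6620), (6890, Yan, 4, 1230), (6890, Yan, 40, 6980)}
Natural join on budget: {(3540, Xia, 17, 1890, k1, p3), (3540, Xia, 22, 8140, k1, p3), (3540, Xia, 39, 3810, k1, p3), (5330, Yan, 30, 3470, cs, p3), (5330, Yan, 30, 4530, cs, p3), (6890, Hal, 3, 2450, law, qa), (6890, Hal, 3, 2450, rd, x1), (6890, Hal, 37, 6620, law, qa), (6890, Hal, 37, 6620, rd, x1), (6890, Hal, 4, 1230, law, qa), (6890, Hal, 4, 1230, rd, x1), (6890, Hal, 40, 6980, law, qa), (6890, Hal, 40, 6980, rd, x1), (6890, Jo, 3, 2450, law, qa), (6890, Jo, 3, 2450, rd, x1), (6890, Jo, 37, 6620, law, qa), (6890, Jo, 37, 6620, rd, x1), (6890, Jo, 4, 1230, law, qa), (6890, Jo, 4, 1230, rd, x1), (6890, Jo, 40, 6980, law, qa), (6890, Jo, 40, 6980, rd, x1), (6890, Sam, 3, 2450, law, qa), (6890, Sam, 3, 2450, rd, x1), (6890, Sam, 37, 6620, law, qa), (6890, Sam, 37, 6620, rd, x1), (6890, Sam, 4, 1230, law, qa), (6890, Sam, 4, 1230, rd, x1), (6890, Sam, 40, 6980, law, qa), (6890, Sam, 40, 6980, rd, x1), (6890, Yan, 3, 2450, law, qa), (6890, Yan, 3, 2450, rd, x1), (6890, Yan, 37, 6620, law, qa), (6890, Yan, 37, 6620, rd, x1), (6890, Yan, 4, 1230, law, qa), (6890, Yan, 4, 1230, rd, x1), (6890, Yan, 40, 6980, law, qa), (6890, Yan, 40, 6980, rd, x1)}
Projecting to name, salary (16 duplicate(s) eliminated): {(Hal, 1230), (Hal, 2450), (Hal, 6620), (Hal, 6980), (Jo, 1230), (Jo, 2450), (Jo, 6620), (Jo, 6980), (Sam, 1230), (Sam, 2450), (Sam, 6620), (Sam, 6980), (Xia, 1890), (Xia, 3810), (Xia, 8140), (Yan, 1230), (Yan, 2450), (Yan, 3470), (Yan, 4530), (Yan, 6620), (Yan, 6980)}
Filtering on name = Xia leaves {(Xia, 1890), (Xia, 3810), (Xia, 8140)}.

{(Xia, 1890), (Xia, 3810), (Xia, 8140)}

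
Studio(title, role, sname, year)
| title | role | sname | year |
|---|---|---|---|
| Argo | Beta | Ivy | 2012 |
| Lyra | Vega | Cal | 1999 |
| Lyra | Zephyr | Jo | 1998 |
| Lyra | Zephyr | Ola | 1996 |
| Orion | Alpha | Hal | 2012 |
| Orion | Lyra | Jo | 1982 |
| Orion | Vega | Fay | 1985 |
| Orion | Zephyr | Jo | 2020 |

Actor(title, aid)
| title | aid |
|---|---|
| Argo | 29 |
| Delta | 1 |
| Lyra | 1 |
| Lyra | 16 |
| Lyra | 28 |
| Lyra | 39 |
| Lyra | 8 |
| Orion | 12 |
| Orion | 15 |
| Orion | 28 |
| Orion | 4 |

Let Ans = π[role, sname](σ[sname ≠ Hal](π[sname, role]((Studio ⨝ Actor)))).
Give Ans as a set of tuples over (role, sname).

{(Beta, Ivy), (Lyra, Jo), (Vega, Cal), (Vega, Fay), (Zephyr, Jo), (Zephyr, Ola)}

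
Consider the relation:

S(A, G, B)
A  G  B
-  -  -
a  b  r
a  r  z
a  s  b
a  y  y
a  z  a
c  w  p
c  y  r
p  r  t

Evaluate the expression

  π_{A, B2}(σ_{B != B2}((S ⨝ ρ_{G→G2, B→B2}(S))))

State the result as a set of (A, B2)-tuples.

ρ[G→G2, B→B2]: schema becomes (A, G2, B2); tuples unchanged.
Joining S and ρ_{G→G2, B→B2}(S) on A yields {(a, b, r, b, r), (a, b, r, r, z), (a, b, r, s, b), (a, b, r, y, y), (a, b, r, z, a), (a, r, z, b, r), (a, r, z, r, z), (a, r, z, s, b), (a, r, z, y, y), (a, r, z, z, a), (a, s, b, b, r), (a, s, b, r, z), (a, s, b, s, b), (a, s, b, y, y), (a, s, b, z, a), (a, y, y, b, r), (a, y, y, r, z), (a, y, y, s, b), (a, y, y, y, y), (a, y, y, z, a), (a, z, a, b, r), (a, z, a, r, z), (a, z, a, s, b), (a, z, a, y, y), (a, z, a, z, a), (c, w, p, w, p), (c, w, p, y, r), (c, y, r, w, p), (c, y, r, y, r), (p, r, t, r, t)}.
Apply σ_{B != B2}; surviving tuples: {(a, b, r, r, z), (a, b, r, s, b), (a, b, r, y, y), (a, b, r, z, a), (a, r, z, b, r), (a, r, z, s, b), (a, r, z, y, y), (a, r, z, z, a), (a, s, b, b, r), (a, s, b, r, z), (a, s, b, y, y), (a, s, b, z, a), (a, y, y, b, r), (a, y, y, r, z), (a, y, y, s, b), (a, y, y, z, a), (a, z, a, b, r), (a, z, a, r, z), (a, z, a, s, b), (a, z, a, y, y), (c, w, p, y, r), (c, y, r, w, p)}
Keep only column(s) A, B2 (15 duplicate(s) eliminated): {(a, a), (a, b), (a, r), (a, y), (a, z), (c, p), (c, r)}

{(a, a), (a, b), (a, r), (a, y), (a, z), (c, p), (c, r)}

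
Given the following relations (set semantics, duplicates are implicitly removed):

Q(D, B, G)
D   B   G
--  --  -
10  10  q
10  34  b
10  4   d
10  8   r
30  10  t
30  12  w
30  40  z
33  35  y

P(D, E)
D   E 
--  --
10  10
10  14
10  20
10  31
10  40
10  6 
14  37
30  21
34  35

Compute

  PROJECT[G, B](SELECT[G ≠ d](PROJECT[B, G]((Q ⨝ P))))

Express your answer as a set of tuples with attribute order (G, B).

{(b, 34), (q, 10), (r, 8), (t, 10), (w, 12), (z, 40)}

Joining Q and P on D yields {(10, 10, q, 10), (10, 10, q, 14), (10, 10, q, 20), (10, 10, q, 31), (10, 10, q, 40), (10, 10, q, 6), (10, 34, b, 10), (10, 34, b, 14), (10, 34, b, 20), (10, 34, b, 31), (10, 34, b, 40), (10, 34, b, 6), (10, 4, d, 10), (10, 4, d, 14), (10, 4, d, 20), (10, 4, d, 31), (10, 4, d, 40), (10, 4, d, 6), (10, 8, r, 10), (10, 8, r, 14), (10, 8, r, 20), (10, 8, r, 31), (10, 8, r, 40), (10, 8, r, 6), (30, 10, t, 21), (30, 12, w, 21), (30, 40, z, 21)}.
Projecting to B, G (20 duplicate(s) eliminated): {(10, q), (10, t), (12, w), (34, b), (4, d), (40, z), (8, r)}
Selection G ≠ d: {(10, q), (10, t), (12, w), (34, b), (40, z), (8, r)}
Projecting to G, B: {(b, 34), (q, 10), (r, 8), (t, 10), (w, 12), (z, 40)}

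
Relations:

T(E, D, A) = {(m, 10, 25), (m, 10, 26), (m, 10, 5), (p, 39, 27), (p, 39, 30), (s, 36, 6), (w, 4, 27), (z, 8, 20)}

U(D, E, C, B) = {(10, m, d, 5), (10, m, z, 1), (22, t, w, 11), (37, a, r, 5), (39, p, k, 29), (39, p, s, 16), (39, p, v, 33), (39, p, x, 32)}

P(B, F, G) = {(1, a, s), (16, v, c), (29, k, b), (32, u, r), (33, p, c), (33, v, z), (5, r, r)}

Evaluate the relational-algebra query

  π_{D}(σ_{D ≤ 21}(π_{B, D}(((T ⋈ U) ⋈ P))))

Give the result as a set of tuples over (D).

{10}

Joining T and U on E, D yields {(m, 10, 25, d, 5), (m, 10, 25, z, 1), (m, 10, 26, d, 5), (m, 10, 26, z, 1), (m, 10, 5, d, 5), (m, 10, 5, z, 1), (p, 39, 27, k, 29), (p, 39, 27, s, 16), (p, 39, 27, v, 33), (p, 39, 27, x, 32), (p, 39, 30, k, 29), (p, 39, 30, s, 16), (p, 39, 30, v, 33), (p, 39, 30, x, 32)}.
Joining (T ⋈ U) and P on B yields {(m, 10, 25, d, 5, r, r), (m, 10, 25, z, 1, a, s), (m, 10, 26, d, 5, r, r), (m, 10, 26, z, 1, a, s), (m, 10, 5, d, 5, r, r), (m, 10, 5, z, 1, a, s), (p, 39, 27, k, 29, k, b), (p, 39, 27, s, 16, v, c), (p, 39, 27, v, 33, p, c), (p, 39, 27, v, 33, v, z), (p, 39, 27, x, 32, u, r), (p, 39, 30, k, 29, k, b), (p, 39, 30, s, 16, v, c), (p, 39, 30, v, 33, p, c), (p, 39, 30, v, 33, v, z), (p, 39, 30, x, 32, u, r)}.
π[B, D]: project onto (B, D) (10 duplicate(s) eliminated) → {(1, 10), (16, 39), (29, 39), (32, 39), (33, 39), (5, 10)}
Selection D ≤ 21: {(1, 10), (5, 10)}
π[D]: project onto (D) (1 duplicate(s) eliminated) → {10}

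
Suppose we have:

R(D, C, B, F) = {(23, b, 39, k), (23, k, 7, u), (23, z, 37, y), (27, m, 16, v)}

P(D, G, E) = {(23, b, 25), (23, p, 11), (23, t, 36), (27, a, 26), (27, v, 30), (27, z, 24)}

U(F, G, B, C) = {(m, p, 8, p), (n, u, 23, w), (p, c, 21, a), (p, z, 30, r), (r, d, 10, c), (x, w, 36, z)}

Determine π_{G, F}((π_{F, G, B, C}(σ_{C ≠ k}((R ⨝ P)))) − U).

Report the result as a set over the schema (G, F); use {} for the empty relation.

R ⋈ P (natural join on D): {(23, b, 39, k, b, 25), (23, b, 39, k, p, 11), (23, b, 39, k, t, 36), (23, k, 7, u, b, 25), (23, k, 7, u, p, 11), (23, k, 7, u, t, 36), (23, z, 37, y, b, 25), (23, z, 37, y, p, 11), (23, z, 37, y, t, 36), (27, m, 16, v, a, 26), (27, m, 16, v, v, 30), (27, m, 16, v, z, 24)}
Filtering on C ≠ k leaves {(23, b, 39, k, b, 25), (23, b, 39, k, p, 11), (23, b, 39, k, t, 36), (23, z, 37, y, b, 25), (23, z, 37, y, p, 11), (23, z, 37, y, t, 36), (27, m, 16, v, a, 26), (27, m, 16, v, v, 30), (27, m, 16, v, z, 24)}.
π[F, G, B, C]: project onto (F, G, B, C) → {(k, b, 39, b), (k, p, 39, b), (k, t, 39, b), (v, a, 16, m), (v, v, 16, m), (v, z, 16, m), (y, b, 37, z), (y, p, 37, z), (y, t, 37, z)}
Set difference of the two operands is {(k, b, 39, b), (k, p, 39, b), (k, t, 39, b), (v, a, 16, m), (v, v, 16, m), (v, z, 16, m), (y, b, 37, z), (y, p, 37, z), (y, t, 37, z)}.
π[G, F]: project onto (G, F) → {(a, v), (b, k), (b, y), (p, k), (p, y), (t, k), (t, y), (v, v), (z, v)}

{(a, v), (b, k), (b, y), (p, k), (p, y), (t, k), (t, y), (v, v), (z, v)}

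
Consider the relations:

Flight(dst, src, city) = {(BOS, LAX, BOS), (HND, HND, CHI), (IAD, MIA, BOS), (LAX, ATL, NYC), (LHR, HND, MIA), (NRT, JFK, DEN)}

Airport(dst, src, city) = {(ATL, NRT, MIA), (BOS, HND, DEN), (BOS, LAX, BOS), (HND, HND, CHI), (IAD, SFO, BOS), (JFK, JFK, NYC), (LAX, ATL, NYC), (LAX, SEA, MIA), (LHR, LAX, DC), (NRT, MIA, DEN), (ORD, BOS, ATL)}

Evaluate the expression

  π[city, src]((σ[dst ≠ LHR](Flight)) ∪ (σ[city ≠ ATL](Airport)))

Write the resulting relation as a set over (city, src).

Selection dst ≠ LHR: {(BOS, LAX, BOS), (HND, HND, CHI), (IAD, MIA, BOS), (LAX, ATL, NYC), (NRT, JFK, DEN)}
Selection city ≠ ATL: {(ATL, NRT, MIA), (BOS, HND, DEN), (BOS, LAX, BOS), (HND, HND, CHI), (IAD, SFO, BOS), (JFK, JFK, NYC), (LAX, ATL, NYC), (LAX, SEA, MIA), (LHR, LAX, DC), (NRT, MIA, DEN)}
Union: {(BOS, LAX, BOS), (HND, HND, CHI), (IAD, MIA, BOS), (LAX, ATL, NYC), (NRT, JFK, DEN)} with {(ATL, NRT, MIA), (BOS, HND, DEN), (BOS, LAX, BOS), (HND, HND, CHI), (IAD, SFO, BOS), (JFK, JFK, NYC), (LAX, ATL, NYC), (LAX, SEA, MIA), (LHR, LAX, DC), (NRT, MIA, DEN)} → {(ATL, NRT, MIA), (BOS, HND, DEN), (BOS, LAX, BOS), (HND, HND, CHI), (IAD, MIA, BOS), (IAD, SFO, BOS), (JFK, JFK, NYC), (LAX, ATL, NYC), (LAX, SEA, MIA), (LHR, LAX, DC), (NRT, JFK, DEN), (NRT, MIA, DEN)}
Projecting to city, src: {(BOS, LAX), (BOS, MIA), (BOS, SFO), (CHI, HND), (DC, LAX), (DEN, HND), (DEN, JFK), (DEN, MIA), (MIA, NRT), (MIA, SEA), (NYC, ATL), (NYC, JFK)}

{(BOS, LAX), (BOS, MIA), (BOS, SFO), (CHI, HND), (DC, LAX), (DEN, HND), (DEN, JFK), (DEN, MIA), (MIA, NRT), (MIA, SEA), (NYC, ATL), (NYC, JFK)}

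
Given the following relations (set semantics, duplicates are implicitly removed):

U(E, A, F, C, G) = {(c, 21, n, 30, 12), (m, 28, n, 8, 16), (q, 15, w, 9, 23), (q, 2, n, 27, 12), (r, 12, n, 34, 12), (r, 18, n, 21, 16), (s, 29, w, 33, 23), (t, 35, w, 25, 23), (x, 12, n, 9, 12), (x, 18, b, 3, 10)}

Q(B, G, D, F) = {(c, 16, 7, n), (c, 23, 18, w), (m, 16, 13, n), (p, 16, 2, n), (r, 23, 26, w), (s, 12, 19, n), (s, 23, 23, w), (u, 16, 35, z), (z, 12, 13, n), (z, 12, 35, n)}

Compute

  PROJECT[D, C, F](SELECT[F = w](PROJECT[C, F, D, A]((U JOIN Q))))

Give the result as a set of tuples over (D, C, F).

U ⋈ Q (natural join on F, G): {(c, 21, n, 30, 12, s, 19), (c, 21, n, 30, 12, z, 13), (c, 21, n, 30, 12, z, 35), (m, 28, n, 8, 16, c, 7), (m, 28, n, 8, 16, m, 13), (m, 28, n, 8, 16, p, 2), (q, 15, w, 9, 23, c, 18), (q, 15, w, 9, 23, r, 26), (q, 15, w, 9, 23, s, 23), (q, 2, n, 27, 12, s, 19), (q, 2, n, 27, 12, z, 13), (q, 2, n, 27, 12, z, 35), (r, 12, n, 34, 12, s, 19), (r, 12, n, 34, 12, z, 13), (r, 12, n, 34, 12, z, 35), (r, 18, n, 21, 16, c, 7), (r, 18, n, 21, 16, m, 13), (r, 18, n, 21, 16, p, 2), (s, 29, w, 33, 23, c, 18), (s, 29, w, 33, 23, r, 26), (s, 29, w, 33, 23, s, 23), (t, 35, w, 25, 23, c, 18), (t, 35, w, 25, 23, r, 26), (t, 35, w, 25, 23, s, 23), (x, 12, n, 9, 12, s, 19), (x, 12, n, 9, 12, z, 13), (x, 12, n, 9, 12, z, 35)}
Keep only column(s) C, F, D, A: {(21, n, 13, 18), (21, n, 2, 18), (21, n, 7, 18), (25, w, 18, 35), (25, w, 23, 35), (25, w, 26, 35), (27, n, 13, 2), (27, n, 19, 2), (27, n, 35, 2), (30, n, 13, 21), (30, n, 19, 21), (30, n, 35, 21), (33, w, 18, 29), (33, w, 23, 29), (33, w, 26, 29), (34, n, 13, 12), (34, n, 19, 12), (34, n, 35, 12), (8, n, 13, 28), (8, n, 2, 28), (8, n, 7, 28), (9, n, 13, 12), (9, n, 19, 12), (9, n, 35, 12), (9, w, 18, 15), (9, w, 23, 15), (9, w, 26, 15)}
σ[F = w]: keep tuples satisfying F = w → {(25, w, 18, 35), (25, w, 23, 35), (25, w, 26, 35), (33, w, 18, 29), (33, w, 23, 29), (33, w, 26, 29), (9, w, 18, 15), (9, w, 23, 15), (9, w, 26, 15)}
Keep only column(s) D, C, F: {(18, 25, w), (18, 33, w), (18, 9, w), (23, 25, w), (23, 33, w), (23, 9, w), (26, 25, w), (26, 33, w), (26, 9, w)}

{(18, 25, w), (18, 33, w), (18, 9, w), (23, 25, w), (23, 33, w), (23, 9, w), (26, 25, w), (26, 33, w), (26, 9, w)}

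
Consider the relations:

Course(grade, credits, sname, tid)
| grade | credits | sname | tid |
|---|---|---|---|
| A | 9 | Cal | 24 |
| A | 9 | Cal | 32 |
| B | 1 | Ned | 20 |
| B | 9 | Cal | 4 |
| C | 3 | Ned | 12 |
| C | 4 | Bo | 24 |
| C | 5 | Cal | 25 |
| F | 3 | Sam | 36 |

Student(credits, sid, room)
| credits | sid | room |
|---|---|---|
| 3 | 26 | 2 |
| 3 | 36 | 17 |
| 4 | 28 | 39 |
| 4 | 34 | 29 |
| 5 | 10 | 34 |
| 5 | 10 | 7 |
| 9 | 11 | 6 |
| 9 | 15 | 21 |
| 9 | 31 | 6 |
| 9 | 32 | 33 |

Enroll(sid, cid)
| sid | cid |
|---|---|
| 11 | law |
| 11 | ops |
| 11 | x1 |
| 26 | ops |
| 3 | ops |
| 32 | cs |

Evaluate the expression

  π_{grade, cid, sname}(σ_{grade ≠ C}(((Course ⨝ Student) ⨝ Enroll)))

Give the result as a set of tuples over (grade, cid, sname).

{(A, cs, Cal), (A, law, Cal), (A, ops, Cal), (A, x1, Cal), (B, cs, Cal), (B, law, Cal), (B, ops, Cal), (B, x1, Cal), (F, ops, Sam)}

Course ⋈ Student (natural join on credits): {(A, 9, Cal, 24, 11, 6), (A, 9, Cal, 24, 15, 21), (A, 9, Cal, 24, 31, 6), (A, 9, Cal, 24, 32, 33), (A, 9, Cal, 32, 11, 6), (A, 9, Cal, 32, 15, 21), (A, 9, Cal, 32, 31, 6), (A, 9, Cal, 32, 32, 33), (B, 9, Cal, 4, 11, 6), (B, 9, Cal, 4, 15, 21), (B, 9, Cal, 4, 31, 6), (B, 9, Cal, 4, 32, 33), (C, 3, Ned, 12, 26, 2), (C, 3, Ned, 12, 36, 17), (C, 4, Bo, 24, 28, 39), (C, 4, Bo, 24, 34, 29), (C, 5, Cal, 25, 10, 34), (C, 5, Cal, 25, 10, 7), (F, 3, Sam, 36, 26, 2), (F, 3, Sam, 36, 36, 17)}
(Course ⨝ Student) ⋈ Enroll (natural join on sid): {(A, 9, Cal, 24, 11, 6, law), (A, 9, Cal, 24, 11, 6, ops), (A, 9, Cal, 24, 11, 6, x1), (A, 9, Cal, 24, 32, 33, cs), (A, 9, Cal, 32, 11, 6, law), (A, 9, Cal, 32, 11, 6, ops), (A, 9, Cal, 32, 11, 6, x1), (A, 9, Cal, 32, 32, 33, cs), (B, 9, Cal, 4, 11, 6, law), (B, 9, Cal, 4, 11, 6, ops), (B, 9, Cal, 4, 11, 6, x1), (B, 9, Cal, 4, 32, 33, cs), (C, 3, Ned, 12, 26, 2, ops), (F, 3, Sam, 36, 26, 2, ops)}
Apply σ_{grade ≠ C}; surviving tuples: {(A, 9, Cal, 24, 11, 6, law), (A, 9, Cal, 24, 11, 6, ops), (A, 9, Cal, 24, 11, 6, x1), (A, 9, Cal, 24, 32, 33, cs), (A, 9, Cal, 32, 11, 6, law), (A, 9, Cal, 32, 11, 6, ops), (A, 9, Cal, 32, 11, 6, x1), (A, 9, Cal, 32, 32, 33, cs), (B, 9, Cal, 4, 11, 6, law), (B, 9, Cal, 4, 11, 6, ops), (B, 9, Cal, 4, 11, 6, x1), (B, 9, Cal, 4, 32, 33, cs), (F, 3, Sam, 36, 26, 2, ops)}
Keep only column(s) grade, cid, sname (4 duplicate(s) eliminated): {(A, cs, Cal), (A, law, Cal), (A, ops, Cal), (A, x1, Cal), (B, cs, Cal), (B, law, Cal), (B, ops, Cal), (B, x1, Cal), (F, ops, Sam)}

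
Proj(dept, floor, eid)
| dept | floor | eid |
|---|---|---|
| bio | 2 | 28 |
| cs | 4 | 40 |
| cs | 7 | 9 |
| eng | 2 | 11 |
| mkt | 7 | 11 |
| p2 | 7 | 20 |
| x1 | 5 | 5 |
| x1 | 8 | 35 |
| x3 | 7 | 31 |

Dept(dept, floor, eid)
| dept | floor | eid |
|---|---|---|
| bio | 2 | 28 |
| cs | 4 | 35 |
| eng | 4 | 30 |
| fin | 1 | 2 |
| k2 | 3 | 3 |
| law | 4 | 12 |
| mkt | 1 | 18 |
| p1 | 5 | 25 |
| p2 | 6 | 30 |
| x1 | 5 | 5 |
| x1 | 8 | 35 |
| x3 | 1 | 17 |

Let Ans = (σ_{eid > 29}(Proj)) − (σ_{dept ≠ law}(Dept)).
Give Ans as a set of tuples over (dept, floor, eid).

{(cs, 4, 40), (x3, 7, 31)}

σ[eid > 29]: keep tuples satisfying eid > 29 → {(cs, 4, 40), (x1, 8, 35), (x3, 7, 31)}
σ[dept ≠ law]: keep tuples satisfying dept ≠ law → {(bio, 2, 28), (cs, 4, 35), (eng, 4, 30), (fin, 1, 2), (k2, 3, 3), (mkt, 1, 18), (p1, 5, 25), (p2, 6, 30), (x1, 5, 5), (x1, 8, 35), (x3, 1, 17)}
Set difference of the two operands is {(cs, 4, 40), (x3, 7, 31)}.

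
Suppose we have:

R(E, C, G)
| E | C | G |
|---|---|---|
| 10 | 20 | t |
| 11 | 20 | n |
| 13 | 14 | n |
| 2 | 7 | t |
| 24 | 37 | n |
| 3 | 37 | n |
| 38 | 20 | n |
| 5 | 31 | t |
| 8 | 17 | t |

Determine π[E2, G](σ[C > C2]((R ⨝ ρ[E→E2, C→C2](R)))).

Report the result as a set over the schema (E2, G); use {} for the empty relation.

{(10, t), (11, n), (13, n), (2, t), (38, n), (8, t)}

ρ[E→E2, C→C2]: schema becomes (E2, C2, G); tuples unchanged.
Natural join on G: {(10, 20, t, 10, 20), (10, 20, t, 2, 7), (10, 20, t, 5, 31), (10, 20, t, 8, 17), (11, 20, n, 11, 20), (11, 20, n, 13, 14), (11, 20, n, 24, 37), (11, 20, n, 3, 37), (11, 20, n, 38, 20), (13, 14, n, 11, 20), (13, 14, n, 13, 14), (13, 14, n, 24, 37), (13, 14, n, 3, 37), (13, 14, n, 38, 20), (2, 7, t, 10, 20), (2, 7, t, 2, 7), (2, 7, t, 5, 31), (2, 7, t, 8, 17), (24, 37, n, 11, 20), (24, 37, n, 13, 14), (24, 37, n, 24, 37), (24, 37, n, 3, 37), (24, 37, n, 38, 20), (3, 37, n, 11, 20), (3, 37, n, 13, 14), (3, 37, n, 24, 37), (3, 37, n, 3, 37), (3, 37, n, 38, 20), (38, 20, n, 11, 20), (38, 20, n, 13, 14), (38, 20, n, 24, 37), (38, 20, n, 3, 37), (38, 20, n, 38, 20), (5, 31, t, 10, 20), (5, 31, t, 2, 7), (5, 31, t, 5, 31), (5, 31, t, 8, 17), (8, 17, t, 10, 20), (8, 17, t, 2, 7), (8, 17, t, 5, 31), (8, 17, t, 8, 17)}
σ[C > C2]: keep tuples satisfying C > C2 → {(10, 20, t, 2, 7), (10, 20, t, 8, 17), (11, 20, n, 13, 14), (24, 37, n, 11, 20), (24, 37, n, 13, 14), (24, 37, n, 38, 20), (3, 37, n, 11, 20), (3, 37, n, 13, 14), (3, 37, n, 38, 20), (38, 20, n, 13, 14), (5, 31, t, 10, 20), (5, 31, t, 2, 7), (5, 31, t, 8, 17), (8, 17, t, 2, 7)}
π[E2, G]: project onto (E2, G) (8 duplicate(s) eliminated) → {(10, t), (11, n), (13, n), (2, t), (38, n), (8, t)}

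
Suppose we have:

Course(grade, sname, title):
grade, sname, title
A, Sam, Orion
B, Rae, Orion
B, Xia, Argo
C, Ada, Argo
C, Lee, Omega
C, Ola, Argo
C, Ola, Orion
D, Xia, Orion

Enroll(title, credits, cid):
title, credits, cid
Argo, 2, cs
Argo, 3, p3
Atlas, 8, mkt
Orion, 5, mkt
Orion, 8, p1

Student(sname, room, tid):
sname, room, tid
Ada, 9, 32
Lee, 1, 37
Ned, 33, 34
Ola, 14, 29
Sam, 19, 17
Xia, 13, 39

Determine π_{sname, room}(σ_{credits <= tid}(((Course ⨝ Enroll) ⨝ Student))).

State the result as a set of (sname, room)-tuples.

Natural join on title: {(A, Sam, Orion, 5, mkt), (A, Sam, Orion, 8, p1), (B, Rae, Orion, 5, mkt), (B, Rae, Orion, 8, p1), (B, Xia, Argo, 2, cs), (B, Xia, Argo, 3, p3), (C, Ada, Argo, 2, cs), (C, Ada, Argo, 3, p3), (C, Ola, Argo, 2, cs), (C, Ola, Argo, 3, p3), (C, Ola, Orion, 5, mkt), (C, Ola, Orion, 8, p1), (D, Xia, Orion, 5, mkt), (D, Xia, Orion, 8, p1)}
Natural join on sname: {(A, Sam, Orion, 5, mkt, 19, 17), (A, Sam, Orion, 8, p1, 19, 17), (B, Xia, Argo, 2, cs, 13, 39), (B, Xia, Argo, 3, p3, 13, 39), (C, Ada, Argo, 2, cs, 9, 32), (C, Ada, Argo, 3, p3, 9, 32), (C, Ola, Argo, 2, cs, 14, 29), (C, Ola, Argo, 3, p3, 14, 29), (C, Ola, Orion, 5, mkt, 14, 29), (C, Ola, Orion, 8, p1, 14, 29), (D, Xia, Orion, 5, mkt, 13, 39), (D, Xia, Orion, 8, p1, 13, 39)}
Filtering on credits <= tid leaves {(A, Sam, Orion, 5, mkt, 19, 17), (A, Sam, Orion, 8, p1, 19, 17), (B, Xia, Argo, 2, cs, 13, 39), (B, Xia, Argo, 3, p3, 13, 39), (C, Ada, Argo, 2, cs, 9, 32), (C, Ada, Argo, 3, p3, 9, 32), (C, Ola, Argo, 2, cs, 14, 29), (C, Ola, Argo, 3, p3, 14, 29), (C, Ola, Orion, 5, mkt, 14, 29), (C, Ola, Orion, 8, p1, 14, 29), (D, Xia, Orion, 5, mkt, 13, 39), (D, Xia, Orion, 8, p1, 13, 39)}.
π_{sname, room} gives {(Ada, 9), (Ola, 14), (Sam, 19), (Xia, 13)} (8 duplicate(s) eliminated).

{(Ada, 9), (Ola, 14), (Sam, 19), (Xia, 13)}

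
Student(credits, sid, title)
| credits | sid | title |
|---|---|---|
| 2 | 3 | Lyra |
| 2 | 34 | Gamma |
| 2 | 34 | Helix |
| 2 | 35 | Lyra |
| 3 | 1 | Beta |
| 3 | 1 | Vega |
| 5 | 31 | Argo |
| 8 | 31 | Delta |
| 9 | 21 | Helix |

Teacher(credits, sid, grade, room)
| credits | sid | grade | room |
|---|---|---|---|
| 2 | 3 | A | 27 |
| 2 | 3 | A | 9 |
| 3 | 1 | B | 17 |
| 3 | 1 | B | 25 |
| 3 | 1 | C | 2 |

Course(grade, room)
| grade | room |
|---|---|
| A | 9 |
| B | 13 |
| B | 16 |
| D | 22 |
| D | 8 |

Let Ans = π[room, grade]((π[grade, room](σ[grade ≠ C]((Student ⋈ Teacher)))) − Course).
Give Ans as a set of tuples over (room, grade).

Joining Student and Teacher on credits, sid yields {(2, 3, Lyra, A, 27), (2, 3, Lyra, A, 9), (3, 1, Beta, B, 17), (3, 1, Beta, B, 25), (3, 1, Beta, C, 2), (3, 1, Vega, B, 17), (3, 1, Vega, B, 25), (3, 1, Vega, C, 2)}.
σ[grade ≠ C]: keep tuples satisfying grade ≠ C → {(2, 3, Lyra, A, 27), (2, 3, Lyra, A, 9), (3, 1, Beta, B, 17), (3, 1, Beta, B, 25), (3, 1, Vega, B, 17), (3, 1, Vega, B, 25)}
Keep only column(s) grade, room (2 duplicate(s) eliminated): {(A, 27), (A, 9), (B, 17), (B, 25)}
Taking the difference: {(A, 27), (B, 17), (B, 25)}
Keep only column(s) room, grade: {(17, B), (25, B), (27, A)}

{(17, B), (25, B), (27, A)}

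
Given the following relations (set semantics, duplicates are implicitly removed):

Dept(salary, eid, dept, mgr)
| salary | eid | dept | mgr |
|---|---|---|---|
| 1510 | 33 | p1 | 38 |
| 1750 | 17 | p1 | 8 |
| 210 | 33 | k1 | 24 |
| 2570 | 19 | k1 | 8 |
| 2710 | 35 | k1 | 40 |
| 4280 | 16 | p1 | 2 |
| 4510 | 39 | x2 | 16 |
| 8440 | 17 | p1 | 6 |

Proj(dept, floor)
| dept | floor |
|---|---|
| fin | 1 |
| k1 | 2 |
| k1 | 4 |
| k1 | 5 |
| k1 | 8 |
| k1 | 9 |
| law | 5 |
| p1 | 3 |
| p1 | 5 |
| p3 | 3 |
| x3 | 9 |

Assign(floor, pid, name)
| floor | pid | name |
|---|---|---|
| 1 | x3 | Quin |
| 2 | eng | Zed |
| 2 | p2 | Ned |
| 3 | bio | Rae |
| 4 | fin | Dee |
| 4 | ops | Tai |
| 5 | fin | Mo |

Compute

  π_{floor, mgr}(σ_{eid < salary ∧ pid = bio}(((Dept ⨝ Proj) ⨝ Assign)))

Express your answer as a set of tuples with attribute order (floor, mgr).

Dept ⋈ Proj (natural join on dept): {(1510, 33, p1, 38, 3), (1510, 33, p1, 38, 5), (1750, 17, p1, 8, 3), (1750, 17, p1, 8, 5), (210, 33, k1, 24, 2), (210, 33, k1, 24, 4), (210, 33, k1, 24, 5), (210, 33, k1, 24, 8), (210, 33, k1, 24, 9), (2570, 19, k1, 8, 2), (2570, 19, k1, 8, 4), (2570, 19, k1, 8, 5), (2570, 19, k1, 8, 8), (2570, 19, k1, 8, 9), (2710, 35, k1, 40, 2), (2710, 35, k1, 40, 4), (2710, 35, k1, 40, 5), (2710, 35, k1, 40, 8), (2710, 35, k1, 40, 9), (4280, 16, p1, 2, 3), (4280, 16, p1, 2, 5), (8440, 17, p1, 6, 3), (8440, 17, p1, 6, 5)}
(Dept ⨝ Proj) ⋈ Assign (natural join on floor): {(1510, 33, p1, 38, 3, bio, Rae), (1510, 33, p1, 38, 5, fin, Mo), (1750, 17, p1, 8, 3, bio, Rae), (1750, 17, p1, 8, 5, fin, Mo), (210, 33, k1, 24, 2, eng, Zed), (210, 33, k1, 24, 2, p2, Ned), (210, 33, k1, 24, 4, fin, Dee), (210, 33, k1, 24, 4, ops, Tai), (210, 33, k1, 24, 5, fin, Mo), (2570, 19, k1, 8, 2, eng, Zed), (2570, 19, k1, 8, 2, p2, Ned), (2570, 19, k1, 8, 4, fin, Dee), (2570, 19, k1, 8, 4, ops, Tai), (2570, 19, k1, 8, 5, fin, Mo), (2710, 35, k1, 40, 2, eng, Zed), (2710, 35, k1, 40, 2, p2, Ned), (2710, 35, k1, 40, 4, fin, Dee), (2710, 35, k1, 40, 4, ops, Tai), (2710, 35, k1, 40, 5, fin, Mo), (4280, 16, p1, 2, 3, bio, Rae), (4280, 16, p1, 2, 5, fin, Mo), (8440, 17, p1, 6, 3, bio, Rae), (8440, 17, p1, 6, 5, fin, Mo)}
σ[eid < salary ∧ pid = bio]: keep tuples satisfying eid < salary ∧ pid = bio → {(1510, 33, p1, 38, 3, bio, Rae), (1750, 17, p1, 8, 3, bio, Rae), (4280, 16, p1, 2, 3, bio, Rae), (8440, 17, p1, 6, 3, bio, Rae)}
π[floor, mgr]: project onto (floor, mgr) → {(3, 2), (3, 38), (3, 6), (3, 8)}

{(3, 2), (3, 38), (3, 6), (3, 8)}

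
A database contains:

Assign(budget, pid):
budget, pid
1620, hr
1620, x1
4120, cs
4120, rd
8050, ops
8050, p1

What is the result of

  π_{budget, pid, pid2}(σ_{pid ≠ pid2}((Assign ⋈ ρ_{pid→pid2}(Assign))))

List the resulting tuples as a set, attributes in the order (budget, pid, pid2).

{(1620, hr, x1), (1620, x1, hr), (4120, cs, rd), (4120, rd, cs), (8050, ops, p1), (8050, p1, ops)}

ρ[pid→pid2]: schema becomes (budget, pid2); tuples unchanged.
Assign ⋈ ρ_{pid→pid2}(Assign) (natural join on budget): {(1620, hr, hr), (1620, hr, x1), (1620, x1, hr), (1620, x1, x1), (4120, cs, cs), (4120, cs, rd), (4120, rd, cs), (4120, rd, rd), (8050, ops, ops), (8050, ops, p1), (8050, p1, ops), (8050, p1, p1)}
Apply σ_{pid ≠ pid2}; surviving tuples: {(1620, hr, x1), (1620, x1, hr), (4120, cs, rd), (4120, rd, cs), (8050, ops, p1), (8050, p1, ops)}
π_{budget, pid, pid2} gives {(1620, hr, x1), (1620, x1, hr), (4120, cs, rd), (4120, rd, cs), (8050, ops, p1), (8050, p1, ops)}.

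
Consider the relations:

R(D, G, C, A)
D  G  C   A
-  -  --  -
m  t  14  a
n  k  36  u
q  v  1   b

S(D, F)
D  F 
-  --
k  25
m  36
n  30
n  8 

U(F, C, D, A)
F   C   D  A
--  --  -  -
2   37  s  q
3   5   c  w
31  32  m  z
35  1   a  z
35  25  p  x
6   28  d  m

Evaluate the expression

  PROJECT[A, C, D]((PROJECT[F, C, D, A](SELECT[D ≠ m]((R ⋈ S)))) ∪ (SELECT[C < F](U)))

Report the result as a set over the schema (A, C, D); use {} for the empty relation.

Natural join on D: {(m, t, 14, a, 36), (n, k, 36, u, 30), (n, k, 36, u, 8)}
Filtering on D ≠ m leaves {(n, k, 36, u, 30), (n, k, 36, u, 8)}.
π[F, C, D, A]: project onto (F, C, D, A) → {(30, 36, n, u), (8, 36, n, u)}
Filtering on C < F leaves {(35, 1, a, z), (35, 25, p, x)}.
Set union of the two operands is {(30, 36, n, u), (35, 1, a, z), (35, 25, p, x), (8, 36, n, u)}.
π[A, C, D]: project onto (A, C, D) (1 duplicate(s) eliminated) → {(u, 36, n), (x, 25, p), (z, 1, a)}

{(u, 36, n), (x, 25, p), (z, 1, a)}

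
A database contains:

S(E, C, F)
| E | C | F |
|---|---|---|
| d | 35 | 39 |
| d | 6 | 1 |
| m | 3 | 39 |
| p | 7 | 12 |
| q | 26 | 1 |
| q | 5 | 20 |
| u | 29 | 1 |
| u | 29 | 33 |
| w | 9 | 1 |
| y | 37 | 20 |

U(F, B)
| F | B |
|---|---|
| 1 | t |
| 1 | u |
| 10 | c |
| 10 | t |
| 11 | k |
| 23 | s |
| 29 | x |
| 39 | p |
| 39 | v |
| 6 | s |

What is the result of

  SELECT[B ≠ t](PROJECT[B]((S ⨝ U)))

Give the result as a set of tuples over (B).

Natural join on F: {(d, 35, 39, p), (d, 35, 39, v), (d, 6, 1, t), (d, 6, 1, u), (m, 3, 39, p), (m, 3, 39, v), (q, 26, 1, t), (q, 26, 1, u), (u, 29, 1, t), (u, 29, 1, u), (w, 9, 1, t), (w, 9, 1, u)}
Projecting to B (8 duplicate(s) eliminated): {p, t, u, v}
Filtering on B ≠ t leaves {p, u, v}.

{p, u, v}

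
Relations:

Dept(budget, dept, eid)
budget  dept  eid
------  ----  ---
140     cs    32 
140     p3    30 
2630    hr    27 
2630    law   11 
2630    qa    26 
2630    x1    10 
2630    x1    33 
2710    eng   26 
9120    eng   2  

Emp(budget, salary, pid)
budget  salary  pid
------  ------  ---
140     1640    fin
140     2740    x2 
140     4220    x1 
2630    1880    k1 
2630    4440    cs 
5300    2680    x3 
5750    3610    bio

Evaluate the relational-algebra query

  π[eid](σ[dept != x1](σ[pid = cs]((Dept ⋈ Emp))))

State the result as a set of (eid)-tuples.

{11, 26, 27}

Dept ⋈ Emp (natural join on budget): {(140, cs, 32, 1640, fin), (140, cs, 32, 2740, x2), (140, cs, 32, 4220, x1), (140, p3, 30, 1640, fin), (140, p3, 30, 2740, x2), (140, p3, 30, 4220, x1), (2630, hr, 27, 1880, k1), (2630, hr, 27, 4440, cs), (2630, law, 11, 1880, k1), (2630, law, 11, 4440, cs), (2630, qa, 26, 1880, k1), (2630, qa, 26, 4440, cs), (2630, x1, 10, 1880, k1), (2630, x1, 10, 4440, cs), (2630, x1, 33, 1880, k1), (2630, x1, 33, 4440, cs)}
Apply σ_{pid = cs}; surviving tuples: {(2630, hr, 27, 4440, cs), (2630, law, 11, 4440, cs), (2630, qa, 26, 4440, cs), (2630, x1, 10, 4440, cs), (2630, x1, 33, 4440, cs)}
Apply σ_{dept != x1}; surviving tuples: {(2630, hr, 27, 4440, cs), (2630, law, 11, 4440, cs), (2630, qa, 26, 4440, cs)}
Projecting to eid: {11, 26, 27}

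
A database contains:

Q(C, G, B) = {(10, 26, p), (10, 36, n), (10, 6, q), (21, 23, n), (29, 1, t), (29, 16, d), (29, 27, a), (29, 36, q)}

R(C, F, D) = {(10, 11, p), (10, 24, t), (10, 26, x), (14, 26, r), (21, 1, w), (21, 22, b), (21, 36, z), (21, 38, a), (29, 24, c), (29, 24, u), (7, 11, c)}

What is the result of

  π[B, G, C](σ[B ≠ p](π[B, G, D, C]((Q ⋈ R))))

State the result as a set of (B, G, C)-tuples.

{(a, 27, 29), (d, 16, 29), (n, 23, 21), (n, 36, 10), (q, 36, 29), (q, 6, 10), (t, 1, 29)}

Joining Q and R on C yields {(10, 26, p, 11, p), (10, 26, p, 24, t), (10, 26, p, 26, x), (10, 36, n, 11, p), (10, 36, n, 24, t), (10, 36, n, 26, x), (10, 6, q, 11, p), (10, 6, q, 24, t), (10, 6, q, 26, x), (21, 23, n, 1, w), (21, 23, n, 22, b), (21, 23, n, 36, z), (21, 23, n, 38, a), (29, 1, t, 24, c), (29, 1, t, 24, u), (29, 16, d, 24, c), (29, 16, d, 24, u), (29, 27, a, 24, c), (29, 27, a, 24, u), (29, 36, q, 24, c), (29, 36, q, 24, u)}.
Projecting to B, G, D, C: {(a, 27, c, 29), (a, 27, u, 29), (d, 16, c, 29), (d, 16, u, 29), (n, 23, a, 21), (n, 23, b, 21), (n, 23, w, 21), (n, 23, z, 21), (n, 36, p, 10), (n, 36, t, 10), (n, 36, x, 10), (p, 26, p, 10), (p, 26, t, 10), (p, 26, x, 10), (q, 36, c, 29), (q, 36, u, 29), (q, 6, p, 10), (q, 6, t, 10), (q, 6, x, 10), (t, 1, c, 29), (t, 1, u, 29)}
Selection B ≠ p: {(a, 27, c, 29), (a, 27, u, 29), (d, 16, c, 29), (d, 16, u, 29), (n, 23, a, 21), (n, 23, b, 21), (n, 23, w, 21), (n, 23, z, 21), (n, 36, p, 10), (n, 36, t, 10), (n, 36, x, 10), (q, 36, c, 29), (q, 36, u, 29), (q, 6, p, 10), (q, 6, t, 10), (q, 6, x, 10), (t, 1, c, 29), (t, 1, u, 29)}
Projecting to B, G, C (11 duplicate(s) eliminated): {(a, 27, 29), (d, 16, 29), (n, 23, 21), (n, 36, 10), (q, 36, 29), (q, 6, 10), (t, 1, 29)}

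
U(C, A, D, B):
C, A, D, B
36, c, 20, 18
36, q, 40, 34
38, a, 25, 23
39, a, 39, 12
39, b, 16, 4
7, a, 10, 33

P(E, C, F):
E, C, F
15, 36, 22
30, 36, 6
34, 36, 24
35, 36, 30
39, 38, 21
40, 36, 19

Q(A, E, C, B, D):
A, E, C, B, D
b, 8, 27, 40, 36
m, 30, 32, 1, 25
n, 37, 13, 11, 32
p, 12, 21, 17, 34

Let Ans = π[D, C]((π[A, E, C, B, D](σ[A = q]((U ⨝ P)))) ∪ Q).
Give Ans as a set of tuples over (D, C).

Natural join on C: {(36, c, 20, 18, 15, 22), (36, c, 20, 18, 30, 6), (36, c, 20, 18, 34, 24), (36, c, 20, 18, 35, 30), (36, c, 20, 18, 40, 19), (36, q, 40, 34, 15, 22), (36, q, 40, 34, 30, 6), (36, q, 40, 34, 34, 24), (36, q, 40, 34, 35, 30), (36, q, 40, 34, 40, 19), (38, a, 25, 23, 39, 21)}
Apply σ_{A = q}; surviving tuples: {(36, q, 40, 34, 15, 22), (36, q, 40, 34, 30, 6), (36, q, 40, 34, 34, 24), (36, q, 40, 34, 35, 30), (36, q, 40, 34, 40, 19)}
Projecting to A, E, C, B, D: {(q, 15, 36, 34, 40), (q, 30, 36, 34, 40), (q, 34, 36, 34, 40), (q, 35, 36, 34, 40), (q, 40, 36, 34, 40)}
Union: {(q, 15, 36, 34, 40), (q, 30, 36, 34, 40), (q, 34, 36, 34, 40), (q, 35, 36, 34, 40), (q, 40, 36, 34, 40)} with {(b, 8, 27, 40, 36), (m, 30, 32, 1, 25), (n, 37, 13, 11, 32), (p, 12, 21, 17, 34)} → {(b, 8, 27, 40, 36), (m, 30, 32, 1, 25), (n, 37, 13, 11, 32), (p, 12, 21, 17, 34), (q, 15, 36, 34, 40), (q, 30, 36, 34, 40), (q, 34, 36, 34, 40), (q, 35, 36, 34, 40), (q, 40, 36, 34, 40)}
Projecting to D, C (4 duplicate(s) eliminated): {(25, 32), (32, 13), (34, 21), (36, 27), (40, 36)}

{(25, 32), (32, 13), (34, 21), (36, 27), (40, 36)}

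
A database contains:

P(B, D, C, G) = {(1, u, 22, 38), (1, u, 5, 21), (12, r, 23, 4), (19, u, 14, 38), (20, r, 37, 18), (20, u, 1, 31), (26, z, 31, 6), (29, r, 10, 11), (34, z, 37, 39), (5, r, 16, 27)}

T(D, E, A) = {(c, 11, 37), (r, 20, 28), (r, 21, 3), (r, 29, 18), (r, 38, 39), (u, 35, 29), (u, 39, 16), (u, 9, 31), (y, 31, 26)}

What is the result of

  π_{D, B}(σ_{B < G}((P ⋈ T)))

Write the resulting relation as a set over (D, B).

{(r, 5), (u, 1), (u, 19), (u, 20)}

Joining P and T on D yields {(1, u, 22, 38, 35, 29), (1, u, 22, 38, 39, 16), (1, u, 22, 38, 9, 31), (1, u, 5, 21, 35, 29), (1, u, 5, 21, 39, 16), (1, u, 5, 21, 9, 31), (12, r, 23, 4, 20, 28), (12, r, 23, 4, 21, 3), (12, r, 23, 4, 29, 18), (12, r, 23, 4, 38, 39), (19, u, 14, 38, 35, 29), (19, u, 14, 38, 39, 16), (19, u, 14, 38, 9, 31), (20, r, 37, 18, 20, 28), (20, r, 37, 18, 21, 3), (20, r, 37, 18, 29, 18), (20, r, 37, 18, 38, 39), (20, u, 1, 31, 35, 29), (20, u, 1, 31, 39, 16), (20, u, 1, 31, 9, 31), (29, r, 10, 11, 20, 28), (29, r, 10, 11, 21, 3), (29, r, 10, 11, 29, 18), (29, r, 10, 11, 38, 39), (5, r, 16, 27, 20, 28), (5, r, 16, 27, 21, 3), (5, r, 16, 27, 29, 18), (5, r, 16, 27, 38, 39)}.
Selection B < G: {(1, u, 22, 38, 35, 29), (1, u, 22, 38, 39, 16), (1, u, 22, 38, 9, 31), (1, u, 5, 21, 35, 29), (1, u, 5, 21, 39, 16), (1, u, 5, 21, 9, 31), (19, u, 14, 38, 35, 29), (19, u, 14, 38, 39, 16), (19, u, 14, 38, 9, 31), (20, u, 1, 31, 35, 29), (20, u, 1, 31, 39, 16), (20, u, 1, 31, 9, 31), (5, r, 16, 27, 20, 28), (5, r, 16, 27, 21, 3), (5, r, 16, 27, 29, 18), (5, r, 16, 27, 38, 39)}
Projecting to D, B (12 duplicate(s) eliminated): {(r, 5), (u, 1), (u, 19), (u, 20)}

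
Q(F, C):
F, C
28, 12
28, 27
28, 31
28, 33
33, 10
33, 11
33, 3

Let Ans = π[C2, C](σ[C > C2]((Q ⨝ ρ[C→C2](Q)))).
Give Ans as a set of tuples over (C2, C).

ρ[C→C2]: schema becomes (F, C2); tuples unchanged.
Natural join on F: {(28, 12, 12), (28, 12, 27), (28, 12, 31), (28, 12, 33), (28, 27, 12), (28, 27, 27), (28, 27, 31), (28, 27, 33), (28, 31, 12), (28, 31, 27), (28, 31, 31), (28, 31, 33), (28, 33, 12), (28, 33, 27), (28, 33, 31), (28, 33, 33), (33, 10, 10), (33, 10, 11), (33, 10, 3), (33, 11, 10), (33, 11, 11), (33, 11, 3), (33, 3, 10), (33, 3, 11), (33, 3, 3)}
Apply σ_{C > C2}; surviving tuples: {(28, 27, 12), (28, 31, 12), (28, 31, 27), (28, 33, 12), (28, 33, 27), (28, 33, 31), (33, 10, 3), (33, 11, 10), (33, 11, 3)}
π[C2, C]: project onto (C2, C) → {(10, 11), (12, 27), (12, 31), (12, 33), (27, 31), (27, 33), (3, 10), (3, 11), (31, 33)}

{(10, 11), (12, 27), (12, 31), (12, 33), (27, 31), (27, 33), (3, 10), (3, 11), (31, 33)}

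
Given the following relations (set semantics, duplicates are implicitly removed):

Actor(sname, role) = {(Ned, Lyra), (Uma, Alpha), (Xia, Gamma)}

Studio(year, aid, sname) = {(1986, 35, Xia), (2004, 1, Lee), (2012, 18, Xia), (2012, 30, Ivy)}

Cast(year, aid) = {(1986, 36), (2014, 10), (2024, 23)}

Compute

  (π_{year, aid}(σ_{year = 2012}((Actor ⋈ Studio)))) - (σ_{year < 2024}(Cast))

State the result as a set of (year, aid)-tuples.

Natural join on sname: {(Xia, Gamma, 1986, 35), (Xia, Gamma, 2012, 18)}
Selection year = 2012: {(Xia, Gamma, 2012, 18)}
Projecting to year, aid: {(2012, 18)}
Selection year < 2024: {(1986, 36), (2014, 10)}
Taking the difference: {(2012, 18)}

{(2012, 18)}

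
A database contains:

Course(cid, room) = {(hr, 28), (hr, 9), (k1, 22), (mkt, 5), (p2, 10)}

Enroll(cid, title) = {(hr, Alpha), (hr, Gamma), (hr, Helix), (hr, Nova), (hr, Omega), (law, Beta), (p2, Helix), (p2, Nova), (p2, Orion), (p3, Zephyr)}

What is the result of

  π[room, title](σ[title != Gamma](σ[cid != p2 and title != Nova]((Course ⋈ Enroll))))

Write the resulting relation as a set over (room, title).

{(28, Alpha), (28, Helix), (28, Omega), (9, Alpha), (9, Helix), (9, Omega)}

Course ⋈ Enroll (natural join on cid): {(hr, 28, Alpha), (hr, 28, Gamma), (hr, 28, Helix), (hr, 28, Nova), (hr, 28, Omega), (hr, 9, Alpha), (hr, 9, Gamma), (hr, 9, Helix), (hr, 9, Nova), (hr, 9, Omega), (p2, 10, Helix), (p2, 10, Nova), (p2, 10, Orion)}
σ[cid != p2 and title != Nova]: keep tuples satisfying cid != p2 and title != Nova → {(hr, 28, Alpha), (hr, 28, Gamma), (hr, 28, Helix), (hr, 28, Omega), (hr, 9, Alpha), (hr, 9, Gamma), (hr, 9, Helix), (hr, 9, Omega)}
σ[title != Gamma]: keep tuples satisfying title != Gamma → {(hr, 28, Alpha), (hr, 28, Helix), (hr, 28, Omega), (hr, 9, Alpha), (hr, 9, Helix), (hr, 9, Omega)}
Projecting to room, title: {(28, Alpha), (28, Helix), (28, Omega), (9, Alpha), (9, Helix), (9, Omega)}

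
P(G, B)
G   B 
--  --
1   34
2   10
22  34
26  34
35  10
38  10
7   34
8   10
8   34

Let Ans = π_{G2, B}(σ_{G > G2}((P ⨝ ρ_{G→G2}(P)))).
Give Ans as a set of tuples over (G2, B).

ρ[G→G2]: schema becomes (G2, B); tuples unchanged.
Natural join on B: {(1, 34, 1), (1, 34, 22), (1, 34, 26), (1, 34, 7), (1, 34, 8), (2, 10, 2), (2, 10, 35), (2, 10, 38), (2, 10, 8), (22, 34, 1), (22, 34, 22), (22, 34, 26), (22, 34, 7), (22, 34, 8), (26, 34, 1), (26, 34, 22), (26, 34, 26), (26, 34, 7), (26, 34, 8), (35, 10, 2), (35, 10, 35), (35, 10, 38), (35, 10, 8), (38, 10, 2), (38, 10, 35), (38, 10, 38), (38, 10, 8), (7, 34, 1), (7, 34, 22), (7, 34, 26), (7, 34, 7), (7, 34, 8), (8, 10, 2), (8, 10, 35), (8, 10, 38), (8, 10, 8), (8, 34, 1), (8, 34, 22), (8, 34, 26), (8, 34, 7), (8, 34, 8)}
σ[G > G2]: keep tuples satisfying G > G2 → {(22, 34, 1), (22, 34, 7), (22, 34, 8), (26, 34, 1), (26, 34, 22), (26, 34, 7), (26, 34, 8), (35, 10, 2), (35, 10, 8), (38, 10, 2), (38, 10, 35), (38, 10, 8), (7, 34, 1), (8, 10, 2), (8, 34, 1), (8, 34, 7)}
π_{G2, B} gives {(1, 34), (2, 10), (22, 34), (35, 10), (7, 34), (8, 10), (8, 34)} (9 duplicate(s) eliminated).

{(1, 34), (2, 10), (22, 34), (35, 10), (7, 34), (8, 10), (8, 34)}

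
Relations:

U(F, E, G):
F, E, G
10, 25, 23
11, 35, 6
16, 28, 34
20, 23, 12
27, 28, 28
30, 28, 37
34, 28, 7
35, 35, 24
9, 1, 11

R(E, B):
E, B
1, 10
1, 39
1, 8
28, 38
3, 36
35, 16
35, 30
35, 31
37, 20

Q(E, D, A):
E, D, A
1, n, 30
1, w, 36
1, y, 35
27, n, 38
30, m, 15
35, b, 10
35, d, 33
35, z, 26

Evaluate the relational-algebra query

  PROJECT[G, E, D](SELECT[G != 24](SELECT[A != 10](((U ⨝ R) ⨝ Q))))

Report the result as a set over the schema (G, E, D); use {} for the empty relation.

{(11, 1, n), (11, 1, w), (11, 1, y), (6, 35, d), (6, 35, z)}

Joining U and R on E yields {(11, 35, 6, 16), (11, 35, 6, 30), (11, 35, 6, 31), (16, 28, 34, 38), (27, 28, 28, 38), (30, 28, 37, 38), (34, 28, 7, 38), (35, 35, 24, 16), (35, 35, 24, 30), (35, 35, 24, 31), (9, 1, 11, 10), (9, 1, 11, 39), (9, 1, 11, 8)}.
Joining (U ⨝ R) and Q on E yields {(11, 35, 6, 16, b, 10), (11, 35, 6, 16, d, 33), (11, 35, 6, 16, z, 26), (11, 35, 6, 30, b, 10), (11, 35, 6, 30, d, 33), (11, 35, 6, 30, z, 26), (11, 35, 6, 31, b, 10), (11, 35, 6, 31, d, 33), (11, 35, 6, 31, z, 26), (35, 35, 24, 16, b, 10), (35, 35, 24, 16, d, 33), (35, 35, 24, 16, z, 26), (35, 35, 24, 30, b, 10), (35, 35, 24, 30, d, 33), (35, 35, 24, 30, z, 26), (35, 35, 24, 31, b, 10), (35, 35, 24, 31, d, 33), (35, 35, 24, 31, z, 26), (9, 1, 11, 10, n, 30), (9, 1, 11, 10, w, 36), (9, 1, 11, 10, y, 35), (9, 1, 11, 39, n, 30), (9, 1, 11, 39, w, 36), (9, 1, 11, 39, y, 35), (9, 1, 11, 8, n, 30), (9, 1, 11, 8, w, 36), (9, 1, 11, 8, y, 35)}.
Selection A != 10: {(11, 35, 6, 16, d, 33), (11, 35, 6, 16, z, 26), (11, 35, 6, 30, d, 33), (11, 35, 6, 30, z, 26), (11, 35, 6, 31, d, 33), (11, 35, 6, 31, z, 26), (35, 35, 24, 16, d, 33), (35, 35, 24, 16, z, 26), (35, 35, 24, 30, d, 33), (35, 35, 24, 30, z, 26), (35, 35, 24, 31, d, 33), (35, 35, 24, 31, z, 26), (9, 1, 11, 10, n, 30), (9, 1, 11, 10, w, 36), (9, 1, 11, 10, y, 35), (9, 1, 11, 39, n, 30), (9, 1, 11, 39, w, 36), (9, 1, 11, 39, y, 35), (9, 1, 11, 8, n, 30), (9, 1, 11, 8, w, 36), (9, 1, 11, 8, y, 35)}
Selection G != 24: {(11, 35, 6, 16, d, 33), (11, 35, 6, 16, z, 26), (11, 35, 6, 30, d, 33), (11, 35, 6, 30, z, 26), (11, 35, 6, 31, d, 33), (11, 35, 6, 31, z, 26), (9, 1, 11, 10, n, 30), (9, 1, 11, 10, w, 36), (9, 1, 11, 10, y, 35), (9, 1, 11, 39, n, 30), (9, 1, 11, 39, w, 36), (9, 1, 11, 39, y, 35), (9, 1, 11, 8, n, 30), (9, 1, 11, 8, w, 36), (9, 1, 11, 8, y, 35)}
Keep only column(s) G, E, D (10 duplicate(s) eliminated): {(11, 1, n), (11, 1, w), (11, 1, y), (6, 35, d), (6, 35, z)}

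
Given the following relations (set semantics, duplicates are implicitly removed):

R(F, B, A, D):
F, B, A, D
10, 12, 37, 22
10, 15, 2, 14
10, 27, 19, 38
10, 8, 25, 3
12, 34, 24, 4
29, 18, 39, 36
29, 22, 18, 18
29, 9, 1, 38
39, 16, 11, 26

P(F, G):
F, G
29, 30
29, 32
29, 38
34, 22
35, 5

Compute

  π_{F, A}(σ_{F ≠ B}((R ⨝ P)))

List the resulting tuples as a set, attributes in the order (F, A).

{(29, 1), (29, 18), (29, 39)}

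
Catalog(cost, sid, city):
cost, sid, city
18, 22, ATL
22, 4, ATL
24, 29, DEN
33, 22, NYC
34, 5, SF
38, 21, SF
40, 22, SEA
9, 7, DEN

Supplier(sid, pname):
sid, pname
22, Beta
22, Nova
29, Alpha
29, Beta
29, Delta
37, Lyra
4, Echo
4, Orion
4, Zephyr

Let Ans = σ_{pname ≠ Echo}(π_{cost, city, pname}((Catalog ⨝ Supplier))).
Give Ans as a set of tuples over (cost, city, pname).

Catalog ⋈ Supplier (natural join on sid): {(18, 22, ATL, Beta), (18, 22, ATL, Nova), (22, 4, ATL, Echo), (22, 4, ATL, Orion), (22, 4, ATL, Zephyr), (24, 29, DEN, Alpha), (24, 29, DEN, Beta), (24, 29, DEN, Delta), (33, 22, NYC, Beta), (33, 22, NYC, Nova), (40, 22, SEA, Beta), (40, 22, SEA, Nova)}
π_{cost, city, pname} gives {(18, ATL, Beta), (18, ATL, Nova), (22, ATL, Echo), (22, ATL, Orion), (22, ATL, Zephyr), (24, DEN, Alpha), (24, DEN, Beta), (24, DEN, Delta), (33, NYC, Beta), (33, NYC, Nova), (40, SEA, Beta), (40, SEA, Nova)}.
Apply σ_{pname ≠ Echo}; surviving tuples: {(18, ATL, Beta), (18, ATL, Nova), (22, ATL, Orion), (22, ATL, Zephyr), (24, DEN, Alpha), (24, DEN, Beta), (24, DEN, Delta), (33, NYC, Beta), (33, NYC, Nova), (40, SEA, Beta), (40, SEA, Nova)}

{(18, ATL, Beta), (18, ATL, Nova), (22, ATL, Orion), (22, ATL, Zephyr), (24, DEN, Alpha), (24, DEN, Beta), (24, DEN, Delta), (33, NYC, Beta), (33, NYC, Nova), (40, SEA, Beta), (40, SEA, Nova)}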